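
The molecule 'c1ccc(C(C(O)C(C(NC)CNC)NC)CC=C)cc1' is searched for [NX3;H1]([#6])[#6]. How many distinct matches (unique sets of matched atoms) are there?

[NX3;H1]([#6])[#6] is the SMARTS for a secondary amine: a trivalent nitrogen with one H, bonded to two carbons.
The molecule carries 3 separate instances of an N-methylamino group (-NHCH3) meeting every constraint; each maps to a distinct set of atoms, giving 3 matches.

3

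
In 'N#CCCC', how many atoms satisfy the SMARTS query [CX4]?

3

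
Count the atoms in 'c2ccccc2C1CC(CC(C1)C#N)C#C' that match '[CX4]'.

The query [CX4] means: C with X4: aliphatic carbon with exactly 4 total connections (bonds + H).
Check the 16 heavy atoms by environment: 6× C (X4) → match; 3× C (X2) → no; 1× N (X1) → no; 6× c (aromatic, X3) → no.
That gives 6 matching atoms.

6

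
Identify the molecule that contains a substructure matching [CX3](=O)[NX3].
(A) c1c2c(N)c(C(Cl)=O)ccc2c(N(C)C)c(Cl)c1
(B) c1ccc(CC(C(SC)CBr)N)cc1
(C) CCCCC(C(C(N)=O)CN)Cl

C

[CX3](=O)[NX3] describes a carbonyl carbon bonded to a trivalent nitrogen (an amide).
(A) has a primary amino group (-NH2) but the -NH2 is not attached to a carbonyl carbon.
(B) has a primary amino group (-NH2) but the -NH2 is not attached to a carbonyl carbon.
(C) contains a primary amide (-C(=O)NH2), which satisfies every atom and bond constraint.
So the answer is (C).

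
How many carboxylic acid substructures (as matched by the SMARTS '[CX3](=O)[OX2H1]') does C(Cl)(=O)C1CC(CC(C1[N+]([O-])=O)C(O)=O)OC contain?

[CX3](=O)[OX2H1] is the SMARTS for a carboxylic acid: an sp2 carbon double-bonded to O and single-bonded to an -OH oxygen.
Exactly one fragment in the molecule meets all constraints, giving 1 match.

1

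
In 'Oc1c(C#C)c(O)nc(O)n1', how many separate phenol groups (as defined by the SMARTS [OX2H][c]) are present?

3

[OX2H][c] is the SMARTS for a phenol: a hydroxyl oxygen attached to an aromatic carbon.
The molecule carries 3 separate instances of a hydroxyl group (-OH) meeting every constraint; each maps to a distinct set of atoms, giving 3 matches.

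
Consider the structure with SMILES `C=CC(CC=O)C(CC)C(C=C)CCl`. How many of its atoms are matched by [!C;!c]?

2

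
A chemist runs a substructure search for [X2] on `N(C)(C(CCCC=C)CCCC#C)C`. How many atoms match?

2

The query [X2] means: any atom with exactly two total connections (bonds + H).
Check the 14 heavy atoms by environment: 9× C (X4) → no; 2× C (X3) → no; 2× C (X2) → match; 1× N (X3) → no.
That gives 2 matching atoms.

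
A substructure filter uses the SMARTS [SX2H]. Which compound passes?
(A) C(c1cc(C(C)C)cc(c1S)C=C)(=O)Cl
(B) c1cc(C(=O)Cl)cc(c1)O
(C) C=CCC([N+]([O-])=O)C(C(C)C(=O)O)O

[SX2H] describes an aliphatic sulfur with two connections, one being H (a thiol).
(A) contains a thiol (-SH), which satisfies every atom and bond constraint.
(B) has a hydroxyl group (-OH) but it is an -OH, not an -SH.
(C) has a hydroxyl group (-OH) but it is an -OH, not an -SH.
So the answer is (A).

A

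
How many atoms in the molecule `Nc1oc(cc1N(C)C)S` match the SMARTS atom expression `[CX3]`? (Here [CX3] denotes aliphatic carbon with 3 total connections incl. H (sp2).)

0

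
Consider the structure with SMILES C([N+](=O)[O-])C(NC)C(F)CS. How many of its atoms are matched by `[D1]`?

5

The query [D1] means: atom with exactly one heavy-atom neighbour (degree 1).
Check the 11 heavy atoms by environment: 2× C (D2) → no; 2× C (D3) → no; 1× N (D2) → no; 1× C (D1) → match; 1× N (charge +1, D3) → no; 1× O (charge -1, D1) → match; 1× O (D1) → match; 1× F (D1) → match; 1× S (D1) → match.
Summing the matching environments: 1 + 1 + 1 + 1 + 1 = 5 matching atoms.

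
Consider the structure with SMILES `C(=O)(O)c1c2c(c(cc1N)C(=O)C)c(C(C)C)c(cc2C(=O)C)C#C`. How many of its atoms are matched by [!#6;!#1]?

Check the 25 heavy atoms by environment: 10× c (aromatic) → no; 1× N → match; 10× C → no; 4× O → match.
Summing the matching environments: 1 + 4 = 5 matching atoms.

5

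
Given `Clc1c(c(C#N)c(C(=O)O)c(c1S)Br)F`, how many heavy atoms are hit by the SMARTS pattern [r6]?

The query [r6] means: r6 matches atoms in a six-membered ring.
Check the 15 heavy atoms by environment: 6× c (aromatic, in 6-ring) → match; 1× Br (acyclic) → no; 1× F (acyclic) → no; 1× S (acyclic) → no; 2× C (acyclic) → no; 2× O (acyclic) → no; 1× Cl (acyclic) → no; 1× N (acyclic) → no.
That gives 6 matching atoms.

6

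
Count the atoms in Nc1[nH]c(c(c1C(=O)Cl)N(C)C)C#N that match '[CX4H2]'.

0

The query [CX4H2] means: sp3 carbon (X4) with exactly two hydrogens.
Check the 14 heavy atoms by environment: 1× n (aromatic, H1, X3) → no; 4× c (aromatic, H0, X3) → no; 1× C (H0, X3) → no; 1× O (H0, X1) → no; 1× Cl (H0, X1) → no; 1× C (H0, X2) → no; 1× N (H0, X1) → no; 1× N (H2, X3) → no; 1× N (H0, X3) → no; 2× C (H3, X4) → no.
No environment satisfies the query, so 0 matching atoms.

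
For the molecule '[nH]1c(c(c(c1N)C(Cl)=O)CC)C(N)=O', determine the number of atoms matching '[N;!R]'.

Check the 14 heavy atoms by environment: 1× n (aromatic, in 5-ring) → no; 4× c (aromatic, in 5-ring) → no; 2× N (acyclic) → match; 4× C (acyclic) → no; 2× O (acyclic) → no; 1× Cl (acyclic) → no.
That gives 2 matching atoms.

2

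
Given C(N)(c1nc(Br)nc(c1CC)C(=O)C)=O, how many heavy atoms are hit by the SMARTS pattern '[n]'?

2

The query [n] means: lowercase n matches aromatic nitrogen only.
Check the 15 heavy atoms by environment: 2× n (aromatic) → match; 4× c (aromatic) → no; 1× Br → no; 5× C → no; 2× O → no; 1× N → no.
That gives 2 matching atoms.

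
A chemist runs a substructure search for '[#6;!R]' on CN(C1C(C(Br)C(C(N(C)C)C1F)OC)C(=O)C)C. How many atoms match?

7

The query [#6;!R] means: carbon not in any ring.
Check the 19 heavy atoms by environment: 6× C (in 6-ring) → no; 1× F (acyclic) → no; 7× C (acyclic) → match; 2× O (acyclic) → no; 2× N (acyclic) → no; 1× Br (acyclic) → no.
That gives 7 matching atoms.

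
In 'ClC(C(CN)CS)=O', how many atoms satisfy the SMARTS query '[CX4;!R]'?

3

The query [CX4;!R] means: aliphatic carbon with four total connections, not in a ring.
Check the 8 heavy atoms by environment: 3× C (X4, acyclic) → match; 1× C (X3, acyclic) → no; 1× O (X1, acyclic) → no; 1× Cl (X1, acyclic) → no; 1× S (X2, acyclic) → no; 1× N (X3, acyclic) → no.
That gives 3 matching atoms.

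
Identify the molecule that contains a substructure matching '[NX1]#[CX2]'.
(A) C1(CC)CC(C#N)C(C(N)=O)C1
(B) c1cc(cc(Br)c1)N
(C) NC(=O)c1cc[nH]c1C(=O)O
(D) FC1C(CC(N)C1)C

A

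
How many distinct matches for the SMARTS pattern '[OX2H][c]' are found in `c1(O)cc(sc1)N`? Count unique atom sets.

[OX2H][c] is the SMARTS for a phenol: a hydroxyl oxygen attached to an aromatic carbon.
Exactly one fragment in the molecule meets all constraints, giving 1 match.

1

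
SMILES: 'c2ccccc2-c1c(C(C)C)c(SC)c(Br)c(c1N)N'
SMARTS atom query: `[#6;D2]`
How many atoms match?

5

The query [#6;D2] means: any carbon bonded to exactly two heavy atoms.
Check the 20 heavy atoms by environment: 7× c (aromatic, D3) → no; 2× N (D1) → no; 1× C (D3) → no; 3× C (D1) → no; 1× Br (D1) → no; 1× S (D2) → no; 5× c (aromatic, D2) → match.
That gives 5 matching atoms.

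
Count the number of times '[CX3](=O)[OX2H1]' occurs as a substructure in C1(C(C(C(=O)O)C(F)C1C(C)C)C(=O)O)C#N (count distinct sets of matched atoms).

2

[CX3](=O)[OX2H1] is the SMARTS for a carboxylic acid: an sp2 carbon double-bonded to O and single-bonded to an -OH oxygen.
The molecule carries 2 separate instances of a carboxylic acid group (-C(=O)OH) meeting every constraint; each maps to a distinct set of atoms, giving 2 matches.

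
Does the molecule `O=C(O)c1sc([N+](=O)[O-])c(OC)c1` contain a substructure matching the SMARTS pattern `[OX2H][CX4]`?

No

The pattern [OX2H][CX4] describes a hydroxyl oxygen bound to an sp3 (X4) carbon — an aliphatic alcohol.
The closest candidate here is a carboxylic acid group (-C(=O)OH), but the -OH is on a CX3 carbonyl carbon, not a CX4 carbon. No other fragment satisfies the full query, so there is no match.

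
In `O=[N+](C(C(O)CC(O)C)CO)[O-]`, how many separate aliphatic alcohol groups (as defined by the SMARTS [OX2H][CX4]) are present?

[OX2H][CX4] is the SMARTS for an aliphatic alcohol: a hydroxyl oxygen bound to an sp3 (X4) carbon.
The molecule carries 3 separate instances of a hydroxyl group (-OH) meeting every constraint; each maps to a distinct set of atoms, giving 3 matches.

3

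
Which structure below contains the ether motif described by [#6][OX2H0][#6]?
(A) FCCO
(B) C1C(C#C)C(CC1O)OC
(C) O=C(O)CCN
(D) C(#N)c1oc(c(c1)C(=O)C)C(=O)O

[#6][OX2H0][#6] describes an aliphatic oxygen bridging two carbons with no H on the oxygen (an ether).
(A) has a hydroxyl group (-OH) but the oxygen has H1, not H0 bridging two carbons.
(B) contains a methoxy ether (-OCH3), which satisfies every atom and bond constraint.
(C) has a carboxylic acid group (-C(=O)OH) but the -OH oxygen has H1; the =O is OX1, not OX2.
(D) has a carboxylic acid group (-C(=O)OH) but the -OH oxygen has H1; the =O is OX1, not OX2.
So the answer is (B).

B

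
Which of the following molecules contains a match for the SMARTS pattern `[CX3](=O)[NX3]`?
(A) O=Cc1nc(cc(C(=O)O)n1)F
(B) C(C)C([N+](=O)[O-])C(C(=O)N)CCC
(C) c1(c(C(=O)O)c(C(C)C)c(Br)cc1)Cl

[CX3](=O)[NX3] describes a carbonyl carbon bonded to a trivalent nitrogen (an amide).
(A) has a carboxylic acid group (-C(=O)OH) but the carbonyl is bonded to O, not to an NX3 nitrogen.
(B) contains a primary amide (-C(=O)NH2), which satisfies every atom and bond constraint.
(C) has a carboxylic acid group (-C(=O)OH) but the carbonyl is bonded to O, not to an NX3 nitrogen.
So the answer is (B).

B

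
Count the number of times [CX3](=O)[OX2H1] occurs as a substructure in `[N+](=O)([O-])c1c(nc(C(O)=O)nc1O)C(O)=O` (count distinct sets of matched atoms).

2

[CX3](=O)[OX2H1] is the SMARTS for a carboxylic acid: an sp2 carbon double-bonded to O and single-bonded to an -OH oxygen.
The molecule carries 2 separate instances of a carboxylic acid group (-C(=O)OH) meeting every constraint; each maps to a distinct set of atoms, giving 2 matches.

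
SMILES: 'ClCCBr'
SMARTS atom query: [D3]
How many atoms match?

Check the 4 heavy atoms by environment: 2× C (D2) → no; 1× Br (D1) → no; 1× Cl (D1) → no.
No environment satisfies the query, so 0 matching atoms.

0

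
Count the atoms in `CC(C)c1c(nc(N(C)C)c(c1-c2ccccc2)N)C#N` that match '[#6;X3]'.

11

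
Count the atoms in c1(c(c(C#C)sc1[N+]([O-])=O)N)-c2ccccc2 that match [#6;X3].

10

The query [#6;X3] means: any carbon (aromatic or not) with three total connections.
Check the 17 heavy atoms by environment: 1× s (aromatic, X2) → no; 10× c (aromatic, X3) → match; 2× C (X2) → no; 1× N (charge +1, X3) → no; 1× O (charge -1, X1) → no; 1× O (X1) → no; 1× N (X3) → no.
That gives 10 matching atoms.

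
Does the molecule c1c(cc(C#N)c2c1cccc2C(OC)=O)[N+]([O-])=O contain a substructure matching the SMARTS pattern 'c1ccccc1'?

The pattern c1ccccc1 describes six aromatic carbons in a ring — a benzene ring.
The required atom environment is present in the molecule, so the pattern matches.

Yes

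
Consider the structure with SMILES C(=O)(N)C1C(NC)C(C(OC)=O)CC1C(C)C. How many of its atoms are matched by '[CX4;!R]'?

The query [CX4;!R] means: aliphatic carbon with four total connections, not in a ring.
Check the 17 heavy atoms by environment: 5× C (X4, in 5-ring) → no; 5× C (X4, acyclic) → match; 2× N (X3, acyclic) → no; 2× C (X3, acyclic) → no; 2× O (X1, acyclic) → no; 1× O (X2, acyclic) → no.
That gives 5 matching atoms.

5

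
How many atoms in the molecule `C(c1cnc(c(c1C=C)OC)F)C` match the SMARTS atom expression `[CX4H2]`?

The query [CX4H2] means: sp3 carbon (X4) with exactly two hydrogens.
Check the 13 heavy atoms by environment: 1× n (aromatic, H0, X2) → no; 1× c (aromatic, H1, X3) → no; 4× c (aromatic, H0, X3) → no; 1× O (H0, X2) → no; 2× C (H3, X4) → no; 1× F (H0, X1) → no; 1× C (H2, X4) → match; 1× C (H1, X3) → no; 1× C (H2, X3) → no.
That gives 1 matching atom.

1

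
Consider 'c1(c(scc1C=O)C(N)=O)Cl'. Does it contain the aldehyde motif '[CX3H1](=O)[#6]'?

The pattern [CX3H1](=O)[#6] describes an sp2 carbon with one H, double-bonded to O and single-bonded to carbon — an aldehyde.
The molecule carries an aldehyde (-CHO), whose atoms satisfy every constraint of the query, so the pattern matches.

Yes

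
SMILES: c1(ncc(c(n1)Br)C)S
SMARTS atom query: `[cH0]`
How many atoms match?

The query [cH0] means: aromatic carbon with no attached hydrogen (substituted or ring-fusion).
Check the 9 heavy atoms by environment: 2× n (aromatic, H0) → no; 3× c (aromatic, H0) → match; 1× c (aromatic, H1) → no; 1× C (H3) → no; 1× S (H1) → no; 1× Br (H0) → no.
That gives 3 matching atoms.

3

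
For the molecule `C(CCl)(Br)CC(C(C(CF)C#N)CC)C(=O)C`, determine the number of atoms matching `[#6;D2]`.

5

The query [#6;D2] means: any carbon bonded to exactly two heavy atoms.
Check the 17 heavy atoms by environment: 5× C (D2) → match; 5× C (D3) → no; 1× Br (D1) → no; 1× Cl (D1) → no; 1× O (D1) → no; 2× C (D1) → no; 1× N (D1) → no; 1× F (D1) → no.
That gives 5 matching atoms.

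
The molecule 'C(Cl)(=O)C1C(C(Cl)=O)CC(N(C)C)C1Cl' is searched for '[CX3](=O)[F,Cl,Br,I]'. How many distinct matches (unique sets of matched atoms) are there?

2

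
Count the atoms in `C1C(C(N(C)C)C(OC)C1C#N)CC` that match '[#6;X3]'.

The query [#6;X3] means: any carbon (aromatic or not) with three total connections.
Check the 14 heavy atoms by environment: 10× C (X4) → no; 1× O (X2) → no; 1× C (X2) → no; 1× N (X1) → no; 1× N (X3) → no.
No environment satisfies the query, so 0 matching atoms.

0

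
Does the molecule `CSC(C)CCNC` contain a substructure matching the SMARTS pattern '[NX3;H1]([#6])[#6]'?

The pattern [NX3;H1]([#6])[#6] describes a trivalent nitrogen with one H, bonded to two carbons — a secondary amine.
The molecule carries an N-methylamino group (-NHCH3), whose atoms satisfy every constraint of the query, so the pattern matches.

Yes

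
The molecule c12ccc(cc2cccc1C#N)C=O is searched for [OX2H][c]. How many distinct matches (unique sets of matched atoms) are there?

0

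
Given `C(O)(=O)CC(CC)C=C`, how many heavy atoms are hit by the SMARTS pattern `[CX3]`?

3

The query [CX3] means: C with X3: aliphatic carbon with exactly 3 total connections.
Check the 9 heavy atoms by environment: 4× C (X4) → no; 3× C (X3) → match; 1× O (X1) → no; 1× O (X2) → no.
That gives 3 matching atoms.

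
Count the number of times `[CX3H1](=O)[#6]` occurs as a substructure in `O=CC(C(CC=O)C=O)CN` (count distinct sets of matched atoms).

3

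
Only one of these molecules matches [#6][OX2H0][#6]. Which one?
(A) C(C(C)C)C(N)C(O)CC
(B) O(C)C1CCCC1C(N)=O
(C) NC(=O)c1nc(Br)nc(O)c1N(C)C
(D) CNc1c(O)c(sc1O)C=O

B

[#6][OX2H0][#6] describes an aliphatic oxygen bridging two carbons with no H on the oxygen (an ether).
(A) has a hydroxyl group (-OH) but the oxygen has H1, not H0 bridging two carbons.
(B) contains a methoxy ether (-OCH3), which satisfies every atom and bond constraint.
(C) has a hydroxyl group (-OH) but the oxygen has H1, not H0 bridging two carbons.
(D) has a hydroxyl group (-OH) but the oxygen has H1, not H0 bridging two carbons.
So the answer is (B).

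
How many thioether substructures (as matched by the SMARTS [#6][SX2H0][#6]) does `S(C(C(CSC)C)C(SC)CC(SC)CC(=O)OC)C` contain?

4

[#6][SX2H0][#6] is the SMARTS for a thioether: an aliphatic sulfur bridging two carbons with no H on the sulfur.
The molecule carries 4 separate instances of a methylthio ether (-SCH3) meeting every constraint; each maps to a distinct set of atoms, giving 4 matches.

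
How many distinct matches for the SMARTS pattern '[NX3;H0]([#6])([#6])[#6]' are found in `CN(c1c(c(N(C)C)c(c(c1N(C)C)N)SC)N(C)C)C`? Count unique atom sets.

4

[NX3;H0]([#6])([#6])[#6] is the SMARTS for a tertiary amine: a trivalent nitrogen with no H, bonded to three carbons.
The molecule carries 4 separate instances of a dimethylamino group (-N(CH3)2) meeting every constraint; each maps to a distinct set of atoms, giving 4 matches.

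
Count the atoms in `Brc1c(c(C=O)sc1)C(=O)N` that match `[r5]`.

The query [r5] means: r5 matches atoms in a five-membered ring.
Check the 11 heavy atoms by environment: 1× s (aromatic, in 5-ring) → match; 4× c (aromatic, in 5-ring) → match; 2× C (acyclic) → no; 2× O (acyclic) → no; 1× N (acyclic) → no; 1× Br (acyclic) → no.
Summing the matching environments: 1 + 4 = 5 matching atoms.

5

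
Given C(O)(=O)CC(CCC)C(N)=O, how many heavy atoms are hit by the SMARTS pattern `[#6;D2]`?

3

Check the 11 heavy atoms by environment: 3× C (D2) → match; 3× C (D3) → no; 3× O (D1) → no; 1× N (D1) → no; 1× C (D1) → no.
That gives 3 matching atoms.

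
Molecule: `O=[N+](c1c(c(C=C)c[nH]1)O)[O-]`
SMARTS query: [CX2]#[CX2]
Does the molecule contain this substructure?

No

The pattern [CX2]#[CX2] describes a carbon-carbon triple bond — an alkyne.
The closest candidate here is a vinyl group (-CH=CH2), but the C=C is a double bond; both carbons are CX3, not CX2. No other fragment satisfies the full query, so there is no match.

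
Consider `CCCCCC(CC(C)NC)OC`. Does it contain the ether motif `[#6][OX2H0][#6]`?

The pattern [#6][OX2H0][#6] describes an aliphatic oxygen bridging two carbons with no H on the oxygen — an ether.
The molecule carries a methoxy ether (-OCH3), whose atoms satisfy every constraint of the query, so the pattern matches.

Yes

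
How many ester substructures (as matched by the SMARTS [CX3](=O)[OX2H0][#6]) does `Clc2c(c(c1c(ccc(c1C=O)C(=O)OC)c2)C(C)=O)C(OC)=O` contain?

2

[CX3](=O)[OX2H0][#6] is the SMARTS for an ester: a carbonyl carbon bonded to an oxygen that is itself bonded to carbon (no H on that O).
The molecule carries 2 separate instances of a methyl-ester group (-C(=O)OCH3) meeting every constraint; each maps to a distinct set of atoms, giving 2 matches.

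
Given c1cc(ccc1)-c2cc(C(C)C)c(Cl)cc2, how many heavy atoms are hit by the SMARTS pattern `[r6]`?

12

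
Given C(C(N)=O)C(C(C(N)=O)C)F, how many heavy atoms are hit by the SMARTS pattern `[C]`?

The query [C] means: uppercase C matches aliphatic (non-aromatic) carbon only.
Check the 11 heavy atoms by environment: 6× C → match; 2× O → no; 2× N → no; 1× F → no.
That gives 6 matching atoms.

6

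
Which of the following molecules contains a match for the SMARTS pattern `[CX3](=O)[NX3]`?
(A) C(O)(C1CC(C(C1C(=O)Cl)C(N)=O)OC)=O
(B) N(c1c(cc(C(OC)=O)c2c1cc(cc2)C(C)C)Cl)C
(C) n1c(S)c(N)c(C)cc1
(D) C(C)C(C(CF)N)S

[CX3](=O)[NX3] describes a carbonyl carbon bonded to a trivalent nitrogen (an amide).
(A) contains a primary amide (-C(=O)NH2), which satisfies every atom and bond constraint.
(B) has a methyl-ester group (-C(=O)OCH3) but the carbonyl is bonded to O, not to an NX3 nitrogen.
(C) has a primary amino group (-NH2) but the -NH2 is not attached to a carbonyl carbon.
(D) has a primary amino group (-NH2) but the -NH2 is not attached to a carbonyl carbon.
So the answer is (A).

A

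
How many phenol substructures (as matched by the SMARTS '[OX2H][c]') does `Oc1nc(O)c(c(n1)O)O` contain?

4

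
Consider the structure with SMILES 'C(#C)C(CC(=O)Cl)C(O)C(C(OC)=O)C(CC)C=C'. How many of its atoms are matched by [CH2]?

3

The query [CH2] means: aliphatic carbon with exactly two hydrogens.
Check the 19 heavy atoms by environment: 3× C (H2) → match; 6× C (H1) → no; 3× C (H0) → no; 3× O (H0) → no; 1× Cl (H0) → no; 2× C (H3) → no; 1× O (H1) → no.
That gives 3 matching atoms.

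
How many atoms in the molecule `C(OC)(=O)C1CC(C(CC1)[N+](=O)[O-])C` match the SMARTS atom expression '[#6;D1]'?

2

The query [#6;D1] means: carbon bonded to exactly one heavy atom.
Check the 14 heavy atoms by environment: 3× C (D2) → no; 4× C (D3) → no; 1× N (charge +1, D3) → no; 1× O (charge -1, D1) → no; 2× O (D1) → no; 1× O (D2) → no; 2× C (D1) → match.
That gives 2 matching atoms.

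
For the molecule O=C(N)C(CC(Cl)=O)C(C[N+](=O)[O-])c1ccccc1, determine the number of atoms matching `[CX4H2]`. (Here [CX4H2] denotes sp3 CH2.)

2

Check the 19 heavy atoms by environment: 2× C (H2, X4) → match; 2× C (H1, X4) → no; 2× C (H0, X3) → no; 3× O (H0, X1) → no; 1× Cl (H0, X1) → no; 1× c (aromatic, H0, X3) → no; 5× c (aromatic, H1, X3) → no; 1× N (H2, X3) → no; 1× N (charge +1, H0, X3) → no; 1× O (charge -1, H0, X1) → no.
That gives 2 matching atoms.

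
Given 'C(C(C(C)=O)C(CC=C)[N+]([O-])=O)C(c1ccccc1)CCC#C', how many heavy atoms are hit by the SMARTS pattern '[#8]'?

3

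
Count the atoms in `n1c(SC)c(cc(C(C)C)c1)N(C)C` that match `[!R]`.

8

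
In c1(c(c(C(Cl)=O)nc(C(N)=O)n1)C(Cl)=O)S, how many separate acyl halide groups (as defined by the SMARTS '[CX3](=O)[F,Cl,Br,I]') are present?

[CX3](=O)[F,Cl,Br,I] is the SMARTS for an acyl halide: a carbonyl carbon bonded to a halogen.
The molecule carries 2 separate instances of an acyl chloride (-C(=O)Cl) meeting every constraint; each maps to a distinct set of atoms, giving 2 matches.

2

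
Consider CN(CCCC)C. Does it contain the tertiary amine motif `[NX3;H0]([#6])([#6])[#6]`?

The pattern [NX3;H0]([#6])([#6])[#6] describes a trivalent nitrogen with no H, bonded to three carbons — a tertiary amine.
The molecule carries a dimethylamino group (-N(CH3)2), whose atoms satisfy every constraint of the query, so the pattern matches.

Yes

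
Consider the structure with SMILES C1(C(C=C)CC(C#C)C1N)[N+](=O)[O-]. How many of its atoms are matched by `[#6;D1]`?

2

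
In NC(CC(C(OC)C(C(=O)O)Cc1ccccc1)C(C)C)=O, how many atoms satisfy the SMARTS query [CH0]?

2

Check the 22 heavy atoms by environment: 2× C (H2) → no; 4× C (H1) → no; 2× C (H0) → match; 3× O (H0) → no; 1× O (H1) → no; 1× N (H2) → no; 1× c (aromatic, H0) → no; 5× c (aromatic, H1) → no; 3× C (H3) → no.
That gives 2 matching atoms.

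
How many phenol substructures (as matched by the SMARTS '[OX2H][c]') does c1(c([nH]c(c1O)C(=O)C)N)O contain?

2

[OX2H][c] is the SMARTS for a phenol: a hydroxyl oxygen attached to an aromatic carbon.
The molecule carries 2 separate instances of a hydroxyl group (-OH) meeting every constraint; each maps to a distinct set of atoms, giving 2 matches.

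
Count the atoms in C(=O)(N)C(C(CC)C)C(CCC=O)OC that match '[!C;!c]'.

4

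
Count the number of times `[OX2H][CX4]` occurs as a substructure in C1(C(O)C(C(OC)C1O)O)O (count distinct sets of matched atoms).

[OX2H][CX4] is the SMARTS for an aliphatic alcohol: a hydroxyl oxygen bound to an sp3 (X4) carbon.
The molecule carries 4 separate instances of a hydroxyl group (-OH) meeting every constraint; each maps to a distinct set of atoms, giving 4 matches.

4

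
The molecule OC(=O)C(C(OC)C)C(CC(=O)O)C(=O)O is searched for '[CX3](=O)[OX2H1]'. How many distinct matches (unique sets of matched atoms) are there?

[CX3](=O)[OX2H1] is the SMARTS for a carboxylic acid: an sp2 carbon double-bonded to O and single-bonded to an -OH oxygen.
The molecule carries 3 separate instances of a carboxylic acid group (-C(=O)OH) meeting every constraint; each maps to a distinct set of atoms, giving 3 matches.

3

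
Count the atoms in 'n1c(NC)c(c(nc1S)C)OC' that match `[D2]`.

4

The query [D2] means: atom with exactly two heavy-atom neighbours.
Check the 12 heavy atoms by environment: 2× n (aromatic, D2) → match; 4× c (aromatic, D3) → no; 1× O (D2) → match; 3× C (D1) → no; 1× N (D2) → match; 1× S (D1) → no.
Summing the matching environments: 2 + 1 + 1 = 4 matching atoms.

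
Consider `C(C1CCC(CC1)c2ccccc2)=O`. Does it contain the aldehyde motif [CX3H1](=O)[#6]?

Yes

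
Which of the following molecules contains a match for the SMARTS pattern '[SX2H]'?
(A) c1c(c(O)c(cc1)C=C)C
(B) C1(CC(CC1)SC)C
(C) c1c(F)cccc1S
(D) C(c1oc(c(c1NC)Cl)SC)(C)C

C

[SX2H] describes an aliphatic sulfur with two connections, one being H (a thiol).
(A) has a hydroxyl group (-OH) but it is an -OH, not an -SH.
(B) has a methylthio ether (-SCH3) but the sulfur has H0 (bonded to two carbons), not H1.
(C) contains a thiol (-SH), which satisfies every atom and bond constraint.
(D) has a methylthio ether (-SCH3) but the sulfur has H0 (bonded to two carbons), not H1.
So the answer is (C).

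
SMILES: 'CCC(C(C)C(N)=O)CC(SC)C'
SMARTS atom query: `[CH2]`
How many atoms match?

2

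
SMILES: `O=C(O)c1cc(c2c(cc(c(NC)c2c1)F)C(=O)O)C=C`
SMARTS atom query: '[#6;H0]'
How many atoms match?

The query [#6;H0] means: any carbon with no attached hydrogen.
Check the 21 heavy atoms by environment: 7× c (aromatic, H0) → match; 3× c (aromatic, H1) → no; 1× N (H1) → no; 1× C (H3) → no; 2× C (H0) → match; 2× O (H0) → no; 2× O (H1) → no; 1× C (H1) → no; 1× C (H2) → no; 1× F (H0) → no.
Summing the matching environments: 7 + 2 = 9 matching atoms.

9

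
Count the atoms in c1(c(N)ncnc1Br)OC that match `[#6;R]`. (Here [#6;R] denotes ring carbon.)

The query [#6;R] means: carbon that is part of a ring.
Check the 10 heavy atoms by environment: 2× n (aromatic, in 6-ring) → no; 4× c (aromatic, in 6-ring) → match; 1× O (acyclic) → no; 1× C (acyclic) → no; 1× N (acyclic) → no; 1× Br (acyclic) → no.
That gives 4 matching atoms.

4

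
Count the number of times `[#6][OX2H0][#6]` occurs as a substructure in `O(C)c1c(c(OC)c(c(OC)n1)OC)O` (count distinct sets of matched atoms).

4

[#6][OX2H0][#6] is the SMARTS for an ether: an aliphatic oxygen bridging two carbons with no H on the oxygen.
The molecule carries 4 separate instances of a methoxy ether (-OCH3) meeting every constraint; each maps to a distinct set of atoms, giving 4 matches.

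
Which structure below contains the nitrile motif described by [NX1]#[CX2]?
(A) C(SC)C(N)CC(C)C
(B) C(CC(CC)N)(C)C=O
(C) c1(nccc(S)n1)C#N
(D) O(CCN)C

[NX1]#[CX2] describes a nitrogen triple-bonded to a two-connected carbon (a nitrile).
(A) has a primary amino group (-NH2) but the nitrogen is NX3 (three connections), not NX1 triple-bonded.
(B) has a primary amino group (-NH2) but the nitrogen is NX3 (three connections), not NX1 triple-bonded.
(C) contains a nitrile (-C#N), which satisfies every atom and bond constraint.
(D) has a primary amino group (-NH2) but the nitrogen is NX3 (three connections), not NX1 triple-bonded.
So the answer is (C).

C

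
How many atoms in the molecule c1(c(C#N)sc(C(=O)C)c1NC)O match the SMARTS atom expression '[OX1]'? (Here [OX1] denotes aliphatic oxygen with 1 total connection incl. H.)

The query [OX1] means: aliphatic oxygen with one total connection — typically a carbonyl =O or an oxide.
Check the 13 heavy atoms by environment: 1× s (aromatic, X2) → no; 4× c (aromatic, X3) → no; 1× N (X3) → no; 2× C (X4) → no; 1× O (X2) → no; 1× C (X3) → no; 1× O (X1) → match; 1× C (X2) → no; 1× N (X1) → no.
That gives 1 matching atom.

1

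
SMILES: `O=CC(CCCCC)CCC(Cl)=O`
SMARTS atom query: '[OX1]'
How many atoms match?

2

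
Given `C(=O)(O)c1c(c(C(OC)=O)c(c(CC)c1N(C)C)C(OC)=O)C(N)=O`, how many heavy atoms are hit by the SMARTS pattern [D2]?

The query [D2] means: atom with exactly two heavy-atom neighbours.
Check the 25 heavy atoms by environment: 6× c (aromatic, D3) → no; 4× C (D3) → no; 5× O (D1) → no; 2× O (D2) → match; 5× C (D1) → no; 1× N (D3) → no; 1× N (D1) → no; 1× C (D2) → match.
Summing the matching environments: 2 + 1 = 3 matching atoms.

3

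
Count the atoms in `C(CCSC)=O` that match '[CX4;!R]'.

3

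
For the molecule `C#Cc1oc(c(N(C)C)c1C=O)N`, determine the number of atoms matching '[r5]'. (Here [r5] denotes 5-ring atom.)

Check the 13 heavy atoms by environment: 1× o (aromatic, in 5-ring) → match; 4× c (aromatic, in 5-ring) → match; 2× N (acyclic) → no; 5× C (acyclic) → no; 1× O (acyclic) → no.
Summing the matching environments: 1 + 4 = 5 matching atoms.

5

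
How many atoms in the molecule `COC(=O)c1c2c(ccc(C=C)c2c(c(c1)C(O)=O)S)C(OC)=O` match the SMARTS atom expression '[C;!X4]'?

5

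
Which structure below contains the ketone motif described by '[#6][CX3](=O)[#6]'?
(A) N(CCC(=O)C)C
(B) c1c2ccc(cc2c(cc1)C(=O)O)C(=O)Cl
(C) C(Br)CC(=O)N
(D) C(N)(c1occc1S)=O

A

[#6][CX3](=O)[#6] describes a carbonyl carbon (no H) flanked by two carbons (a ketone).
(A) contains an acetyl/ketone group (-C(=O)CH3), which satisfies every atom and bond constraint.
(B) has a carboxylic acid group (-C(=O)OH) but one neighbour of the carbonyl carbon is O, not C.
(C) has a primary amide (-C(=O)NH2) but one neighbour of the carbonyl carbon is N, not C.
(D) has a primary amide (-C(=O)NH2) but one neighbour of the carbonyl carbon is N, not C.
So the answer is (A).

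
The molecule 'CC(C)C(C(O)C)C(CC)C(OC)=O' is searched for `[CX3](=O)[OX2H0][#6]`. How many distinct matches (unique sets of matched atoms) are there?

[CX3](=O)[OX2H0][#6] is the SMARTS for an ester: a carbonyl carbon bonded to an oxygen that is itself bonded to carbon (no H on that O).
Exactly one fragment in the molecule meets all constraints, giving 1 match.

1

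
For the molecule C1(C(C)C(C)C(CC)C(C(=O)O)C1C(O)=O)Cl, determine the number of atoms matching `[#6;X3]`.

2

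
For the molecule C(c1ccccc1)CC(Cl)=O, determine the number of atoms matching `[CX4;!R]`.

2

The query [CX4;!R] means: aliphatic carbon with four total connections, not in a ring.
Check the 11 heavy atoms by environment: 2× C (X4, acyclic) → match; 6× c (aromatic, X3, in 6-ring) → no; 1× C (X3, acyclic) → no; 1× O (X1, acyclic) → no; 1× Cl (X1, acyclic) → no.
That gives 2 matching atoms.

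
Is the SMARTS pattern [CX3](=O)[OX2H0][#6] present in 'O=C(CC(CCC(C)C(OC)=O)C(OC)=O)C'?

Yes

The pattern [CX3](=O)[OX2H0][#6] describes a carbonyl carbon bonded to an oxygen that is itself bonded to carbon (no H on that O) — an ester.
The molecule carries a methyl-ester group (-C(=O)OCH3), whose atoms satisfy every constraint of the query, so the pattern matches.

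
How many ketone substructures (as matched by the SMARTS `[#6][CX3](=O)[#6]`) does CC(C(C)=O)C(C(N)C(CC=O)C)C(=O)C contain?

2

[#6][CX3](=O)[#6] is the SMARTS for a ketone: a carbonyl carbon (no H) flanked by two carbons.
The molecule carries 2 separate instances of an acetyl/ketone group (-C(=O)CH3) meeting every constraint; each maps to a distinct set of atoms, giving 2 matches.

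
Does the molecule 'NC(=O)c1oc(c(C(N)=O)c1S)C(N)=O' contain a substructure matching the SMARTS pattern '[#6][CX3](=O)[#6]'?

No

The pattern [#6][CX3](=O)[#6] describes a carbonyl carbon (no H) flanked by two carbons — a ketone.
The closest candidate here is a primary amide (-C(=O)NH2), but one neighbour of the carbonyl carbon is N, not C. No other fragment satisfies the full query, so there is no match.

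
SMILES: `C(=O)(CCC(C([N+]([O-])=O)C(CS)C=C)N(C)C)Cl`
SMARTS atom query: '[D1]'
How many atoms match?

8

The query [D1] means: atom with exactly one heavy-atom neighbour (degree 1).
Check the 18 heavy atoms by environment: 4× C (D2) → no; 4× C (D3) → no; 2× O (D1) → match; 1× Cl (D1) → match; 1× N (charge +1, D3) → no; 1× O (charge -1, D1) → match; 1× S (D1) → match; 1× N (D3) → no; 3× C (D1) → match.
Summing the matching environments: 2 + 1 + 1 + 1 + 3 = 8 matching atoms.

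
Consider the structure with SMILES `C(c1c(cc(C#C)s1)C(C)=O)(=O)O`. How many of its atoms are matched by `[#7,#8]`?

3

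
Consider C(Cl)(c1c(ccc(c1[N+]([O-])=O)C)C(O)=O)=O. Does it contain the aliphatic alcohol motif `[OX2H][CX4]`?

No

The pattern [OX2H][CX4] describes a hydroxyl oxygen bound to an sp3 (X4) carbon — an aliphatic alcohol.
The closest candidate here is a carboxylic acid group (-C(=O)OH), but the -OH is on a CX3 carbonyl carbon, not a CX4 carbon. No other fragment satisfies the full query, so there is no match.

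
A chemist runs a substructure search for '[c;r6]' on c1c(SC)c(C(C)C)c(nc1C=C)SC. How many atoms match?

5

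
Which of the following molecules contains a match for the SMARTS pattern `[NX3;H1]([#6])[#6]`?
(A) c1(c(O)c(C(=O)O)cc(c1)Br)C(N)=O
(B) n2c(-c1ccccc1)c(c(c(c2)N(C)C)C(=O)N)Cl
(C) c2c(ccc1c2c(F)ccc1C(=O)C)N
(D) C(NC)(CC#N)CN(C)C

[NX3;H1]([#6])[#6] describes a trivalent nitrogen with one H, bonded to two carbons (a secondary amine).
(A) has a primary amide (-C(=O)NH2) but the -C(=O)NH2 nitrogen has H2, not H1.
(B) has a primary amide (-C(=O)NH2) but the -C(=O)NH2 nitrogen has H2, not H1.
(C) has a primary amino group (-NH2) but the nitrogen has H2 and only one carbon neighbour.
(D) contains an N-methylamino group (-NHCH3), which satisfies every atom and bond constraint.
So the answer is (D).

D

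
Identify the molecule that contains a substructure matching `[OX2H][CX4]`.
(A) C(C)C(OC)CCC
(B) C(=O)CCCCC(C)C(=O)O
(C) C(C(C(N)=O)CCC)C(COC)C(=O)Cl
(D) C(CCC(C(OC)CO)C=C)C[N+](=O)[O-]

D

[OX2H][CX4] describes a hydroxyl oxygen bound to an sp3 (X4) carbon (an aliphatic alcohol).
(A) has a methoxy ether (-OCH3) but the oxygen has H0 (ether), not H1.
(B) has a carboxylic acid group (-C(=O)OH) but the -OH is on a CX3 carbonyl carbon, not a CX4 carbon.
(C) has a methoxy ether (-OCH3) but the oxygen has H0 (ether), not H1.
(D) contains a hydroxyl group (-OH), which satisfies every atom and bond constraint.
So the answer is (D).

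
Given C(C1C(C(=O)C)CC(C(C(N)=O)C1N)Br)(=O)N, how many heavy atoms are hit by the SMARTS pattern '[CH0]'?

The query [CH0] means: aliphatic carbon with no attached hydrogen.
Check the 17 heavy atoms by environment: 1× C (H2) → no; 5× C (H1) → no; 3× C (H0) → match; 3× O (H0) → no; 1× C (H3) → no; 3× N (H2) → no; 1× Br (H0) → no.
That gives 3 matching atoms.

3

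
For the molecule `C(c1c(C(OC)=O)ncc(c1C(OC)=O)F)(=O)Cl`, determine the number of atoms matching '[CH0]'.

The query [CH0] means: aliphatic carbon with no attached hydrogen.
Check the 18 heavy atoms by environment: 1× n (aromatic, H0) → no; 1× c (aromatic, H1) → no; 4× c (aromatic, H0) → no; 1× F (H0) → no; 3× C (H0) → match; 5× O (H0) → no; 1× Cl (H0) → no; 2× C (H3) → no.
That gives 3 matching atoms.

3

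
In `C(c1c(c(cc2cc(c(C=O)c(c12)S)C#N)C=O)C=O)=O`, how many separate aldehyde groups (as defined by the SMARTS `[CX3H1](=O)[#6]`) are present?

[CX3H1](=O)[#6] is the SMARTS for an aldehyde: an sp2 carbon with one H, double-bonded to O and single-bonded to carbon.
The molecule carries 4 separate instances of an aldehyde (-CHO) meeting every constraint; each maps to a distinct set of atoms, giving 4 matches.

4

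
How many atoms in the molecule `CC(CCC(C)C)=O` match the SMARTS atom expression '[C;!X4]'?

The query [C;!X4] means: aliphatic carbon that does not have four total connections.
Check the 8 heavy atoms by environment: 6× C (X4) → no; 1× C (X3) → match; 1× O (X1) → no.
That gives 1 matching atom.

1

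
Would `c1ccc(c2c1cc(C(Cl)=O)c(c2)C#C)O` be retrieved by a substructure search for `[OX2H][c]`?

Yes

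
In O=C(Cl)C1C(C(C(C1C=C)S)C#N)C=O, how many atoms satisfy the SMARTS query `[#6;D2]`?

3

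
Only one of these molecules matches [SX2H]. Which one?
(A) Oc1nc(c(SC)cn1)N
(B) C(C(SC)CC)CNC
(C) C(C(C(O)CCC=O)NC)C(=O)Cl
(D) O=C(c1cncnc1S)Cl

D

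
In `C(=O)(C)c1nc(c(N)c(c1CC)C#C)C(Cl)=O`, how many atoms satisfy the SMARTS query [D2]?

3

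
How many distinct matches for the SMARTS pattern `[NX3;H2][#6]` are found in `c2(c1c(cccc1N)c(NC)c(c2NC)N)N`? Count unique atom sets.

3

[NX3;H2][#6] is the SMARTS for a primary amine: a trivalent nitrogen with two H attached to carbon.
The molecule carries 3 separate instances of a primary amino group (-NH2) meeting every constraint; each maps to a distinct set of atoms, giving 3 matches.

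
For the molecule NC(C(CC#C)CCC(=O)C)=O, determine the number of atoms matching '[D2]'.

Check the 12 heavy atoms by environment: 4× C (D2) → match; 3× C (D3) → no; 2× C (D1) → no; 2× O (D1) → no; 1× N (D1) → no.
That gives 4 matching atoms.

4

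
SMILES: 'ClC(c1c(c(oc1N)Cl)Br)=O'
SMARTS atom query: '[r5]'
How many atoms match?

5

Check the 11 heavy atoms by environment: 1× o (aromatic, in 5-ring) → match; 4× c (aromatic, in 5-ring) → match; 1× N (acyclic) → no; 1× C (acyclic) → no; 1× O (acyclic) → no; 2× Cl (acyclic) → no; 1× Br (acyclic) → no.
Summing the matching environments: 1 + 4 = 5 matching atoms.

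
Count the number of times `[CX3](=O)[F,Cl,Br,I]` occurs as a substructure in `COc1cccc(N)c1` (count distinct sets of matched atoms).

0

[CX3](=O)[F,Cl,Br,I] is the SMARTS for an acyl halide: a carbonyl carbon bonded to a halogen.
No fragment in the molecule satisfies every constraint, giving 0 matches.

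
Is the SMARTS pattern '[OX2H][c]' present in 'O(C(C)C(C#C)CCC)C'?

No

The pattern [OX2H][c] describes a hydroxyl oxygen attached to an aromatic carbon — a phenol.
The closest candidate here is a methoxy ether (-OCH3), but the oxygen has H0, not H1. No other fragment satisfies the full query, so there is no match.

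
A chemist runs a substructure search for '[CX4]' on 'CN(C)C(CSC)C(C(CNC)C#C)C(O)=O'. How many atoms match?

Check the 17 heavy atoms by environment: 9× C (X4) → match; 2× N (X3) → no; 1× C (X3) → no; 1× O (X1) → no; 1× O (X2) → no; 2× C (X2) → no; 1× S (X2) → no.
That gives 9 matching atoms.

9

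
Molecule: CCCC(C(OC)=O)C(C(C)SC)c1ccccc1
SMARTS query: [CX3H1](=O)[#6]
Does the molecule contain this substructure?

The pattern [CX3H1](=O)[#6] describes an sp2 carbon with one H, double-bonded to O and single-bonded to carbon — an aldehyde.
The closest candidate here is a methyl-ester group (-C(=O)OCH3), but the carbonyl carbon has H0, not H1. No other fragment satisfies the full query, so there is no match.

No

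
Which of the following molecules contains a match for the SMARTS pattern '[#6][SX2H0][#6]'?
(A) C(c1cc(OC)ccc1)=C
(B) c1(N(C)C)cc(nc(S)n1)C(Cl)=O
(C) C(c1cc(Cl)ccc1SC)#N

[#6][SX2H0][#6] describes an aliphatic sulfur bridging two carbons with no H on the sulfur (a thioether).
(A) has a methoxy ether (-OCH3) but the bridging atom is O, not S.
(B) has a thiol (-SH) but the sulfur has H1, not H0 bridging two carbons.
(C) contains a methylthio ether (-SCH3), which satisfies every atom and bond constraint.
So the answer is (C).

C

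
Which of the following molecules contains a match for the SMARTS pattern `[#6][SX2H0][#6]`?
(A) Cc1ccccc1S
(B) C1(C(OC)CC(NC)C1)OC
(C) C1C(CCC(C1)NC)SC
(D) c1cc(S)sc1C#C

C

[#6][SX2H0][#6] describes an aliphatic sulfur bridging two carbons with no H on the sulfur (a thioether).
(A) has a thiol (-SH) but the sulfur has H1, not H0 bridging two carbons.
(B) has a methoxy ether (-OCH3) but the bridging atom is O, not S.
(C) contains a methylthio ether (-SCH3), which satisfies every atom and bond constraint.
(D) has a thiol (-SH) but the sulfur has H1, not H0 bridging two carbons.
So the answer is (C).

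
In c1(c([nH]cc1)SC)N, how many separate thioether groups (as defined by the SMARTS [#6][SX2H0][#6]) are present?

1

[#6][SX2H0][#6] is the SMARTS for a thioether: an aliphatic sulfur bridging two carbons with no H on the sulfur.
Exactly one fragment in the molecule meets all constraints, giving 1 match.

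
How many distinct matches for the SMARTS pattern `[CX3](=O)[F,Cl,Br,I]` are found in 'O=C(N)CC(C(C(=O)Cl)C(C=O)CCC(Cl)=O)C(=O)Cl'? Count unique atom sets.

[CX3](=O)[F,Cl,Br,I] is the SMARTS for an acyl halide: a carbonyl carbon bonded to a halogen.
The molecule carries 3 separate instances of an acyl chloride (-C(=O)Cl) meeting every constraint; each maps to a distinct set of atoms, giving 3 matches.

3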